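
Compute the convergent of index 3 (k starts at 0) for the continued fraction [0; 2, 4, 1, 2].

5/11

Using pₖ = aₖpₖ₋₁ + pₖ₋₂, qₖ = aₖqₖ₋₁ + qₖ₋₂ (with p₋₁=1, p₋₂=0, q₋₁=0, q₋₂=1):
  k=0: a=0, p=0, q=1
  k=1: a=2, p=1, q=2
  k=2: a=4, p=4, q=9
  k=3: a=1, p=5, q=11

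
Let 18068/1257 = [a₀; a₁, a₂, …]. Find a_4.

13

18068 = 14·1257 + 470   →  a_0 = 14
1257 = 2·470 + 317   →  a_1 = 2
470 = 1·317 + 153   →  a_2 = 1
317 = 2·153 + 11   →  a_3 = 2
153 = 13·11 + 10   →  a_4 = 13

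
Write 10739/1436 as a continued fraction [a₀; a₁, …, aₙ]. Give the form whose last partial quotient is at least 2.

[7; 2, 11, 12, 2, 2]

10739 = 7*1436 + 687
1436 = 2*687 + 62
687 = 11*62 + 5
62 = 12*5 + 2
5 = 2*2 + 1
2 = 2*1 + 0  (stop)
So 10739/1436 = [7; 2, 11, 12, 2, 2].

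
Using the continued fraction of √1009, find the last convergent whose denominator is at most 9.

127/4

√1009 = [31; 1, 3, 3, 1, 62, …] (period length 5).
Convergents:
  p_0/q_0 = 31/1
  p_1/q_1 = 32/1
  p_2/q_2 = 127/4
  p_3/q_3 = 413/13
q_2 = 4 ≤ 9 < 13 = q_3, so the answer is 127/4.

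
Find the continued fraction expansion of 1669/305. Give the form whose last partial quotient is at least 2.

1669 = 5·305 + 144
305 = 2·144 + 17
144 = 8·17 + 8
17 = 2·8 + 1
8 = 8·1 + 0  (stop)
So 1669/305 = [5; 2, 8, 2, 8].

[5; 2, 8, 2, 8]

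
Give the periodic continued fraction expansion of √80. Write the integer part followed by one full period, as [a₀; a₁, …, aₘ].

a₀ = ⌊√80⌋ = 8.
With m₀=0, d₀=1 and mₖ₊₁ = dₖaₖ − mₖ, dₖ₊₁ = (n − mₖ₊₁²)/dₖ, aₖ₊₁ = ⌊(a₀+mₖ₊₁)/dₖ₊₁⌋:
  k=1: m=8, d=16, a=1
  k=2: m=8, d=1, a=16
d=1 and a=2a₀=16 at k=2, so the next step gives (m, d) = (8, 16) again — its k=1 value — and the period has length 2.

[8; 1, 16]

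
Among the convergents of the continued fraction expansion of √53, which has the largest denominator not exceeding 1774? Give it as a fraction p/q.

10578/1453

√53 = [7; 3, 1, 1, 3, 14, …] (period length 5).
Convergents:
  p_0/q_0 = 7/1
  p_1/q_1 = 22/3
  p_2/q_2 = 29/4
  p_3/q_3 = 51/7
  p_4/q_4 = 182/25
  p_5/q_5 = 2599/357
  p_6/q_6 = 7979/1096
  p_7/q_7 = 10578/1453
  p_8/q_8 = 18557/2549
q_7 = 1453 ≤ 1774 < 2549 = q_8, so the answer is 10578/1453.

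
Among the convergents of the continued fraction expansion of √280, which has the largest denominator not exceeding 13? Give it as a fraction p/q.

184/11

√280 = [16; 1, 2, 1, 2, 1, 32, …] (period length 6).
Convergents:
  p_0/q_0 = 16/1
  p_1/q_1 = 17/1
  p_2/q_2 = 50/3
  p_3/q_3 = 67/4
  p_4/q_4 = 184/11
  p_5/q_5 = 251/15
q_4 = 11 ≤ 13 < 15 = q_5, so the answer is 184/11.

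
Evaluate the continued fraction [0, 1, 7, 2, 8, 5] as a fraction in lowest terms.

650/737

Fold from the inside: start with 5/1.
  8 + 1/5 = 41/5
  2 + 5/41 = 87/41
  7 + 41/87 = 650/87
  1 + 87/650 = 737/650
  0 + 650/737 = 650/737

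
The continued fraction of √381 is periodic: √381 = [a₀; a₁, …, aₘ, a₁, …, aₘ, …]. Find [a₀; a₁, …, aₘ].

[19; 1, 1, 12, 1, 1, 38]

a₀ = ⌊√381⌋ = 19.
With m₀=0, d₀=1 and mₖ₊₁ = dₖaₖ − mₖ, dₖ₊₁ = (n − mₖ₊₁²)/dₖ, aₖ₊₁ = ⌊(a₀+mₖ₊₁)/dₖ₊₁⌋:
  k=1: m=19, d=20, a=1
  k=2: m=1, d=19, a=1
  k=3: m=18, d=3, a=12
  k=4: m=18, d=19, a=1
  k=5: m=1, d=20, a=1
  k=6: m=19, d=1, a=38
d=1 and a=2a₀=38 at k=6, so the next step gives (m, d) = (19, 20) again — its k=1 value — and the period has length 6.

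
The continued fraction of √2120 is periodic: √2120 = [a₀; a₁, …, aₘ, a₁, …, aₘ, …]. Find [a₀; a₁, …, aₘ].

a₀ = ⌊√2120⌋ = 46.
With m₀=0, d₀=1 and mₖ₊₁ = dₖaₖ − mₖ, dₖ₊₁ = (n − mₖ₊₁²)/dₖ, aₖ₊₁ = ⌊(a₀+mₖ₊₁)/dₖ₊₁⌋:
  k=1: m=46, d=4, a=23
  k=2: m=46, d=1, a=92
d=1 and a=2a₀=92 at k=2, so the next step gives (m, d) = (46, 4) again — its k=1 value — and the period has length 2.

[46; 23, 92]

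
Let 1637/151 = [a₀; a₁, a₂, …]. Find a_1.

1637 = 10·151 + 127   →  a_0 = 10
151 = 1·127 + 24   →  a_1 = 1

1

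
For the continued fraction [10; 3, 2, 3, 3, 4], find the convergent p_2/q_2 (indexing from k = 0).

72/7

Using pₖ = aₖpₖ₋₁ + pₖ₋₂, qₖ = aₖqₖ₋₁ + qₖ₋₂ (with p₋₁=1, p₋₂=0, q₋₁=0, q₋₂=1):
  k=0: a=10, p=10, q=1
  k=1: a=3, p=31, q=3
  k=2: a=2, p=72, q=7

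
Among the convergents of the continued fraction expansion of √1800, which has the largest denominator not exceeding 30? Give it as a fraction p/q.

√1800 = [42; 2, 2, 1, 8, 1, 2, 2, 84, …] (period length 8).
Convergents:
  p_0/q_0 = 42/1
  p_1/q_1 = 85/2
  p_2/q_2 = 212/5
  p_3/q_3 = 297/7
  p_4/q_4 = 2588/61
q_3 = 7 ≤ 30 < 61 = q_4, so the answer is 297/7.

297/7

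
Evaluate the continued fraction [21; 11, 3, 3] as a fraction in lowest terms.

Using pₖ = aₖpₖ₋₁ + pₖ₋₂ and qₖ = aₖqₖ₋₁ + qₖ₋₂:
  k=0: a=21, p=21, q=1
  k=1: a=11, p=232, q=11
  k=2: a=3, p=717, q=34
  k=3: a=3, p=2383, q=113

2383/113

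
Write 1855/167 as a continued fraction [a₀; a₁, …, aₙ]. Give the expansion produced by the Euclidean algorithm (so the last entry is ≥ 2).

1855 = 11×167 + 18
167 = 9×18 + 5
18 = 3×5 + 3
5 = 1×3 + 2
3 = 1×2 + 1
2 = 2×1 + 0  (stop)
So 1855/167 = [11; 9, 3, 1, 1, 2].

[11; 9, 3, 1, 1, 2]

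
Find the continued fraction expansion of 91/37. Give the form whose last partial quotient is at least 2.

91 = 2×37 + 17
37 = 2×17 + 3
17 = 5×3 + 2
3 = 1×2 + 1
2 = 2×1 + 0  (stop)
So 91/37 = [2; 2, 5, 1, 2].

[2; 2, 5, 1, 2]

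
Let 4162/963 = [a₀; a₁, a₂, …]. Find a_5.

1

4162 = 4·963 + 310   →  a_0 = 4
963 = 3·310 + 33   →  a_1 = 3
310 = 9·33 + 13   →  a_2 = 9
33 = 2·13 + 7   →  a_3 = 2
13 = 1·7 + 6   →  a_4 = 1
7 = 1·6 + 1   →  a_5 = 1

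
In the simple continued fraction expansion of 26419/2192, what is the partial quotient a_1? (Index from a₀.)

19

26419 = 12·2192 + 115   →  a_0 = 12
2192 = 19·115 + 7   →  a_1 = 19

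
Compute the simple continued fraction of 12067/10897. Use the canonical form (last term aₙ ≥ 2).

[1; 9, 3, 5, 3, 7, 3]

12067 = 1×10897 + 1170
10897 = 9×1170 + 367
1170 = 3×367 + 69
367 = 5×69 + 22
69 = 3×22 + 3
22 = 7×3 + 1
3 = 3×1 + 0  (stop)
So 12067/10897 = [1; 9, 3, 5, 3, 7, 3].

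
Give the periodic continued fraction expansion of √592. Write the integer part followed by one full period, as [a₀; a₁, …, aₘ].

a₀ = ⌊√592⌋ = 24.
With m₀=0, d₀=1 and mₖ₊₁ = dₖaₖ − mₖ, dₖ₊₁ = (n − mₖ₊₁²)/dₖ, aₖ₊₁ = ⌊(a₀+mₖ₊₁)/dₖ₊₁⌋:
  k=1: m=24, d=16, a=3
  k=2: m=24, d=1, a=48
d=1 and a=2a₀=48 at k=2, so the next step gives (m, d) = (24, 16) again — its k=1 value — and the period has length 2.

[24; 3, 48]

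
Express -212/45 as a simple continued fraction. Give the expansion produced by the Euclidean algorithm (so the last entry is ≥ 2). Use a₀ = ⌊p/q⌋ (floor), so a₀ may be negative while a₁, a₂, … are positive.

-212 = -5·45 + 13
45 = 3·13 + 6
13 = 2·6 + 1
6 = 6·1 + 0  (stop)
So -212/45 = [-5; 3, 2, 6].

[-5; 3, 2, 6]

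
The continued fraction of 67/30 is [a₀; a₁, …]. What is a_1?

4

67 = 2·30 + 7   →  a_0 = 2
30 = 4·7 + 2   →  a_1 = 4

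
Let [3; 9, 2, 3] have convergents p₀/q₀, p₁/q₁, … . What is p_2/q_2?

Using pₖ = aₖpₖ₋₁ + pₖ₋₂, qₖ = aₖqₖ₋₁ + qₖ₋₂ (with p₋₁=1, p₋₂=0, q₋₁=0, q₋₂=1):
  k=0: a=3, p=3, q=1
  k=1: a=9, p=28, q=9
  k=2: a=2, p=59, q=19

59/19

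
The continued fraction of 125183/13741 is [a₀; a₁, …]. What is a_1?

125183 = 9·13741 + 1514   →  a_0 = 9
13741 = 9·1514 + 115   →  a_1 = 9

9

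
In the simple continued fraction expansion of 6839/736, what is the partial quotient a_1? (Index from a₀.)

3

6839 = 9·736 + 215   →  a_0 = 9
736 = 3·215 + 91   →  a_1 = 3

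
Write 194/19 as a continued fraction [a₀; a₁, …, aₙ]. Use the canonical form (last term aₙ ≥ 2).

[10; 4, 1, 3]

194 = 10×19 + 4
19 = 4×4 + 3
4 = 1×3 + 1
3 = 3×1 + 0  (stop)
So 194/19 = [10; 4, 1, 3].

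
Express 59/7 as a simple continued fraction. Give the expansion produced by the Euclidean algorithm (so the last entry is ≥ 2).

[8; 2, 3]

59 = 8×7 + 3
7 = 2×3 + 1
3 = 3×1 + 0  (stop)
So 59/7 = [8; 2, 3].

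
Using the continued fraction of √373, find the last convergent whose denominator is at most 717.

5118/265

√373 = [19; 3, 5, 5, 3, 38, …] (period length 5).
Convergents:
  p_0/q_0 = 19/1
  p_1/q_1 = 58/3
  p_2/q_2 = 309/16
  p_3/q_3 = 1603/83
  p_4/q_4 = 5118/265
  p_5/q_5 = 196087/10153
q_4 = 265 ≤ 717 < 10153 = q_5, so the answer is 5118/265.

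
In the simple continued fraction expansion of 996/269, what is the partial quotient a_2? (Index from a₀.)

996 = 3·269 + 189   →  a_0 = 3
269 = 1·189 + 80   →  a_1 = 1
189 = 2·80 + 29   →  a_2 = 2

2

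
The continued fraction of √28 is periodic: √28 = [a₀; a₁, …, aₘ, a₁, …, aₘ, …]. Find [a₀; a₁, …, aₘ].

a₀ = ⌊√28⌋ = 5.
With m₀=0, d₀=1 and mₖ₊₁ = dₖaₖ − mₖ, dₖ₊₁ = (n − mₖ₊₁²)/dₖ, aₖ₊₁ = ⌊(a₀+mₖ₊₁)/dₖ₊₁⌋:
  k=1: m=5, d=3, a=3
  k=2: m=4, d=4, a=2
  k=3: m=4, d=3, a=3
  k=4: m=5, d=1, a=10
d=1 and a=2a₀=10 at k=4, so the next step gives (m, d) = (5, 3) again — its k=1 value — and the period has length 4.

[5; 3, 2, 3, 10]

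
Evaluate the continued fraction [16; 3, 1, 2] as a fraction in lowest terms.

179/11

Fold from the inside: start with 2/1.
  1 + 1/2 = 3/2
  3 + 2/3 = 11/3
  16 + 3/11 = 179/11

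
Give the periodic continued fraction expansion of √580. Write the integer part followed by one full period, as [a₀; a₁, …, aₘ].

[24; 12, 48]

a₀ = ⌊√580⌋ = 24.
With m₀=0, d₀=1 and mₖ₊₁ = dₖaₖ − mₖ, dₖ₊₁ = (n − mₖ₊₁²)/dₖ, aₖ₊₁ = ⌊(a₀+mₖ₊₁)/dₖ₊₁⌋:
  k=1: m=24, d=4, a=12
  k=2: m=24, d=1, a=48
d=1 and a=2a₀=48 at k=2, so the next step gives (m, d) = (24, 4) again — its k=1 value — and the period has length 2.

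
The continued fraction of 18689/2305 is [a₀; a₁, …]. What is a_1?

18689 = 8·2305 + 249   →  a_0 = 8
2305 = 9·249 + 64   →  a_1 = 9

9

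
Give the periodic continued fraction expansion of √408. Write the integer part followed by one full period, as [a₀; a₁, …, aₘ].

[20; 5, 40]

a₀ = ⌊√408⌋ = 20.
With m₀=0, d₀=1 and mₖ₊₁ = dₖaₖ − mₖ, dₖ₊₁ = (n − mₖ₊₁²)/dₖ, aₖ₊₁ = ⌊(a₀+mₖ₊₁)/dₖ₊₁⌋:
  k=1: m=20, d=8, a=5
  k=2: m=20, d=1, a=40
d=1 and a=2a₀=40 at k=2, so the next step gives (m, d) = (20, 8) again — its k=1 value — and the period has length 2.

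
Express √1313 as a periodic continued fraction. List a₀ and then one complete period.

a₀ = ⌊√1313⌋ = 36.
With m₀=0, d₀=1 and mₖ₊₁ = dₖaₖ − mₖ, dₖ₊₁ = (n − mₖ₊₁²)/dₖ, aₖ₊₁ = ⌊(a₀+mₖ₊₁)/dₖ₊₁⌋:
  k=1: m=36, d=17, a=4
  k=2: m=32, d=17, a=4
  k=3: m=36, d=1, a=72
d=1 and a=2a₀=72 at k=3, so the next step gives (m, d) = (36, 17) again — its k=1 value — and the period has length 3.

[36; 4, 4, 72]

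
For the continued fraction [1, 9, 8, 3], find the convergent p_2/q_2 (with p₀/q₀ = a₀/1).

Using pₖ = aₖpₖ₋₁ + pₖ₋₂, qₖ = aₖqₖ₋₁ + qₖ₋₂ (with p₋₁=1, p₋₂=0, q₋₁=0, q₋₂=1):
  k=0: a=1, p=1, q=1
  k=1: a=9, p=10, q=9
  k=2: a=8, p=81, q=73

81/73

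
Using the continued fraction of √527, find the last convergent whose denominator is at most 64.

528/23

√527 = [22; 1, 21, 1, 44, …] (period length 4).
Convergents:
  p_0/q_0 = 22/1
  p_1/q_1 = 23/1
  p_2/q_2 = 505/22
  p_3/q_3 = 528/23
  p_4/q_4 = 23737/1034
q_3 = 23 ≤ 64 < 1034 = q_4, so the answer is 528/23.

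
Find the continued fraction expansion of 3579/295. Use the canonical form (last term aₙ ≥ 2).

[12; 7, 1, 1, 3, 2, 2]

3579 = 12*295 + 39
295 = 7*39 + 22
39 = 1*22 + 17
22 = 1*17 + 5
17 = 3*5 + 2
5 = 2*2 + 1
2 = 2*1 + 0  (stop)
So 3579/295 = [12; 7, 1, 1, 3, 2, 2].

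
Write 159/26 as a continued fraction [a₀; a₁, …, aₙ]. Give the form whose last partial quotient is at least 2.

[6; 8, 1, 2]

159 = 6·26 + 3
26 = 8·3 + 2
3 = 1·2 + 1
2 = 2·1 + 0  (stop)
So 159/26 = [6; 8, 1, 2].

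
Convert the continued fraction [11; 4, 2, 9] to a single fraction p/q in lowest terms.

954/85

Fold from the inside: start with 9/1.
  2 + 1/9 = 19/9
  4 + 9/19 = 85/19
  11 + 19/85 = 954/85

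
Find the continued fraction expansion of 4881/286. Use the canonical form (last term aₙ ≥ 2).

[17; 15, 19]

4881 = 17×286 + 19
286 = 15×19 + 1
19 = 19×1 + 0  (stop)
So 4881/286 = [17; 15, 19].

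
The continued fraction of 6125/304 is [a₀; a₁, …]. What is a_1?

6

6125 = 20·304 + 45   →  a_0 = 20
304 = 6·45 + 34   →  a_1 = 6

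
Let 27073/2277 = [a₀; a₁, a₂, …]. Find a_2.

8

27073 = 11·2277 + 2026   →  a_0 = 11
2277 = 1·2026 + 251   →  a_1 = 1
2026 = 8·251 + 18   →  a_2 = 8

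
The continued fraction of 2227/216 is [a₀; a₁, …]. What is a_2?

2227 = 10·216 + 67   →  a_0 = 10
216 = 3·67 + 15   →  a_1 = 3
67 = 4·15 + 7   →  a_2 = 4

4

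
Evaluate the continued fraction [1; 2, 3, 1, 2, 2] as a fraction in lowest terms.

85/59

Fold from the inside: start with 2/1.
  2 + 1/2 = 5/2
  1 + 2/5 = 7/5
  3 + 5/7 = 26/7
  2 + 7/26 = 59/26
  1 + 26/59 = 85/59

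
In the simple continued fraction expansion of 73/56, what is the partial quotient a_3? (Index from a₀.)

73 = 1·56 + 17   →  a_0 = 1
56 = 3·17 + 5   →  a_1 = 3
17 = 3·5 + 2   →  a_2 = 3
5 = 2·2 + 1   →  a_3 = 2

2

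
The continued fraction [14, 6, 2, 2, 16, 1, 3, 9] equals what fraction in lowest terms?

287668/20321

Fold from the inside: start with 9/1.
  3 + 1/9 = 28/9
  1 + 9/28 = 37/28
  16 + 28/37 = 620/37
  2 + 37/620 = 1277/620
  2 + 620/1277 = 3174/1277
  6 + 1277/3174 = 20321/3174
  14 + 3174/20321 = 287668/20321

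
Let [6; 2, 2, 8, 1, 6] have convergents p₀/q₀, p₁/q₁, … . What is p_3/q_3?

Using pₖ = aₖpₖ₋₁ + pₖ₋₂, qₖ = aₖqₖ₋₁ + qₖ₋₂ (with p₋₁=1, p₋₂=0, q₋₁=0, q₋₂=1):
  k=0: a=6, p=6, q=1
  k=1: a=2, p=13, q=2
  k=2: a=2, p=32, q=5
  k=3: a=8, p=269, q=42

269/42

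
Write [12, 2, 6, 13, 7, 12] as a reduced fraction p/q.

Using pₖ = aₖpₖ₋₁ + pₖ₋₂ and qₖ = aₖqₖ₋₁ + qₖ₋₂:
  k=0: a=12, p=12, q=1
  k=1: a=2, p=25, q=2
  k=2: a=6, p=162, q=13
  k=3: a=13, p=2131, q=171
  k=4: a=7, p=15079, q=1210
  k=5: a=12, p=183079, q=14691

183079/14691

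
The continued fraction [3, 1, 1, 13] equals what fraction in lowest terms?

Using pₖ = aₖpₖ₋₁ + pₖ₋₂ and qₖ = aₖqₖ₋₁ + qₖ₋₂:
  k=0: a=3, p=3, q=1
  k=1: a=1, p=4, q=1
  k=2: a=1, p=7, q=2
  k=3: a=13, p=95, q=27

95/27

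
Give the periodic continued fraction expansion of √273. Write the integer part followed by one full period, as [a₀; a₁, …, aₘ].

a₀ = ⌊√273⌋ = 16.
With m₀=0, d₀=1 and mₖ₊₁ = dₖaₖ − mₖ, dₖ₊₁ = (n − mₖ₊₁²)/dₖ, aₖ₊₁ = ⌊(a₀+mₖ₊₁)/dₖ₊₁⌋:
  k=1: m=16, d=17, a=1
  k=2: m=1, d=16, a=1
  k=3: m=15, d=3, a=10
  k=4: m=15, d=16, a=1
  k=5: m=1, d=17, a=1
  k=6: m=16, d=1, a=32
d=1 and a=2a₀=32 at k=6, so the next step gives (m, d) = (16, 17) again — its k=1 value — and the period has length 6.

[16; 1, 1, 10, 1, 1, 32]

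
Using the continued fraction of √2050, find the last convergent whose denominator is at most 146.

2943/65

√2050 = [45; 3, 1, 1, 1, 1, 3, 90, …] (period length 7).
Convergents:
  p_0/q_0 = 45/1
  p_1/q_1 = 136/3
  p_2/q_2 = 181/4
  p_3/q_3 = 317/7
  p_4/q_4 = 498/11
  p_5/q_5 = 815/18
  p_6/q_6 = 2943/65
  p_7/q_7 = 265685/5868
q_6 = 65 ≤ 146 < 5868 = q_7, so the answer is 2943/65.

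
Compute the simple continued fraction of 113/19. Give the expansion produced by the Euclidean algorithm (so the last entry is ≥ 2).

113 = 5·19 + 18
19 = 1·18 + 1
18 = 18·1 + 0  (stop)
So 113/19 = [5; 1, 18].

[5; 1, 18]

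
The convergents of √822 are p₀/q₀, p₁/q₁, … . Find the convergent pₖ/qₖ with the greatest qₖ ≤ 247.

√822 = [28; 1, 2, 28, 2, 1, 56, …] (period length 6).
Convergents:
  p_0/q_0 = 28/1
  p_1/q_1 = 29/1
  p_2/q_2 = 86/3
  p_3/q_3 = 2437/85
  p_4/q_4 = 4960/173
  p_5/q_5 = 7397/258
q_4 = 173 ≤ 247 < 258 = q_5, so the answer is 4960/173.

4960/173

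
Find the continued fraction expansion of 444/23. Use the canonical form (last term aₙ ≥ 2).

[19; 3, 3, 2]

444 = 19×23 + 7
23 = 3×7 + 2
7 = 3×2 + 1
2 = 2×1 + 0  (stop)
So 444/23 = [19; 3, 3, 2].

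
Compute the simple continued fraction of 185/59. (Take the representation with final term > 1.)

185 = 3×59 + 8
59 = 7×8 + 3
8 = 2×3 + 2
3 = 1×2 + 1
2 = 2×1 + 0  (stop)
So 185/59 = [3; 7, 2, 1, 2].

[3; 7, 2, 1, 2]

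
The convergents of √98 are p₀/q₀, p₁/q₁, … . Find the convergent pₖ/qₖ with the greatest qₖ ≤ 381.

√98 = [9; 1, 8, 1, 18, …] (period length 4).
Convergents:
  p_0/q_0 = 9/1
  p_1/q_1 = 10/1
  p_2/q_2 = 89/9
  p_3/q_3 = 99/10
  p_4/q_4 = 1871/189
  p_5/q_5 = 1970/199
  p_6/q_6 = 17631/1781
q_5 = 199 ≤ 381 < 1781 = q_6, so the answer is 1970/199.

1970/199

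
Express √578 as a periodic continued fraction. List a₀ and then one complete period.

[24; 24, 48]

a₀ = ⌊√578⌋ = 24.
With m₀=0, d₀=1 and mₖ₊₁ = dₖaₖ − mₖ, dₖ₊₁ = (n − mₖ₊₁²)/dₖ, aₖ₊₁ = ⌊(a₀+mₖ₊₁)/dₖ₊₁⌋:
  k=1: m=24, d=2, a=24
  k=2: m=24, d=1, a=48
d=1 and a=2a₀=48 at k=2, so the next step gives (m, d) = (24, 2) again — its k=1 value — and the period has length 2.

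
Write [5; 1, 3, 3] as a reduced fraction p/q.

Using pₖ = aₖpₖ₋₁ + pₖ₋₂ and qₖ = aₖqₖ₋₁ + qₖ₋₂:
  k=0: a=5, p=5, q=1
  k=1: a=1, p=6, q=1
  k=2: a=3, p=23, q=4
  k=3: a=3, p=75, q=13

75/13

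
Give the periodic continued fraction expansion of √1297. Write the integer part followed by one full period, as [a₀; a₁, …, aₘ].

a₀ = ⌊√1297⌋ = 36.
With m₀=0, d₀=1 and mₖ₊₁ = dₖaₖ − mₖ, dₖ₊₁ = (n − mₖ₊₁²)/dₖ, aₖ₊₁ = ⌊(a₀+mₖ₊₁)/dₖ₊₁⌋:
  k=1: m=36, d=1, a=72
d=1 and a=2a₀=72 at k=1, so the next step gives (m, d) = (36, 1) again — its k=1 value — and the period has length 1.

[36; 72]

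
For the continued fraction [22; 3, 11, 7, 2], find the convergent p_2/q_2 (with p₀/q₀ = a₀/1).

Using pₖ = aₖpₖ₋₁ + pₖ₋₂, qₖ = aₖqₖ₋₁ + qₖ₋₂ (with p₋₁=1, p₋₂=0, q₋₁=0, q₋₂=1):
  k=0: a=22, p=22, q=1
  k=1: a=3, p=67, q=3
  k=2: a=11, p=759, q=34

759/34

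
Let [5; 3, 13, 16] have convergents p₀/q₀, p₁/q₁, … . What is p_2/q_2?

Using pₖ = aₖpₖ₋₁ + pₖ₋₂, qₖ = aₖqₖ₋₁ + qₖ₋₂ (with p₋₁=1, p₋₂=0, q₋₁=0, q₋₂=1):
  k=0: a=5, p=5, q=1
  k=1: a=3, p=16, q=3
  k=2: a=13, p=213, q=40

213/40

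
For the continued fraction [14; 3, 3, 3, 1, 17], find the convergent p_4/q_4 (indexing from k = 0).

Using pₖ = aₖpₖ₋₁ + pₖ₋₂, qₖ = aₖqₖ₋₁ + qₖ₋₂ (with p₋₁=1, p₋₂=0, q₋₁=0, q₋₂=1):
  k=0: a=14, p=14, q=1
  k=1: a=3, p=43, q=3
  k=2: a=3, p=143, q=10
  k=3: a=3, p=472, q=33
  k=4: a=1, p=615, q=43

615/43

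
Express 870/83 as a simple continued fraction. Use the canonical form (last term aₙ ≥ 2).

[10; 2, 13, 3]

870 = 10*83 + 40
83 = 2*40 + 3
40 = 13*3 + 1
3 = 3*1 + 0  (stop)
So 870/83 = [10; 2, 13, 3].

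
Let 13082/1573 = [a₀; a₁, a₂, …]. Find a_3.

13082 = 8·1573 + 498   →  a_0 = 8
1573 = 3·498 + 79   →  a_1 = 3
498 = 6·79 + 24   →  a_2 = 6
79 = 3·24 + 7   →  a_3 = 3

3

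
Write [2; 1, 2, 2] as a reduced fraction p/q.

Using pₖ = aₖpₖ₋₁ + pₖ₋₂ and qₖ = aₖqₖ₋₁ + qₖ₋₂:
  k=0: a=2, p=2, q=1
  k=1: a=1, p=3, q=1
  k=2: a=2, p=8, q=3
  k=3: a=2, p=19, q=7

19/7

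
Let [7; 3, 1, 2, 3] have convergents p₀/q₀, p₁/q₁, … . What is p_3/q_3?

80/11

Using pₖ = aₖpₖ₋₁ + pₖ₋₂, qₖ = aₖqₖ₋₁ + qₖ₋₂ (with p₋₁=1, p₋₂=0, q₋₁=0, q₋₂=1):
  k=0: a=7, p=7, q=1
  k=1: a=3, p=22, q=3
  k=2: a=1, p=29, q=4
  k=3: a=2, p=80, q=11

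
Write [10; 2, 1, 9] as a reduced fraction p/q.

Fold from the inside: start with 9/1.
  1 + 1/9 = 10/9
  2 + 9/10 = 29/10
  10 + 10/29 = 300/29

300/29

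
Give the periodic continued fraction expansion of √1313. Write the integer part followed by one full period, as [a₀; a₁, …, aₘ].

[36; 4, 4, 72]

a₀ = ⌊√1313⌋ = 36.
With m₀=0, d₀=1 and mₖ₊₁ = dₖaₖ − mₖ, dₖ₊₁ = (n − mₖ₊₁²)/dₖ, aₖ₊₁ = ⌊(a₀+mₖ₊₁)/dₖ₊₁⌋:
  k=1: m=36, d=17, a=4
  k=2: m=32, d=17, a=4
  k=3: m=36, d=1, a=72
d=1 and a=2a₀=72 at k=3, so the next step gives (m, d) = (36, 17) again — its k=1 value — and the period has length 3.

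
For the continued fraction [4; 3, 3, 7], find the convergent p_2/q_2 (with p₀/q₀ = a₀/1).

43/10

Using pₖ = aₖpₖ₋₁ + pₖ₋₂, qₖ = aₖqₖ₋₁ + qₖ₋₂ (with p₋₁=1, p₋₂=0, q₋₁=0, q₋₂=1):
  k=0: a=4, p=4, q=1
  k=1: a=3, p=13, q=3
  k=2: a=3, p=43, q=10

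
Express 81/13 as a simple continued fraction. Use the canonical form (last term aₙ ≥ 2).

[6; 4, 3]

81 = 6*13 + 3
13 = 4*3 + 1
3 = 3*1 + 0  (stop)
So 81/13 = [6; 4, 3].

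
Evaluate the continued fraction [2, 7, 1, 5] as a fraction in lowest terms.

Using pₖ = aₖpₖ₋₁ + pₖ₋₂ and qₖ = aₖqₖ₋₁ + qₖ₋₂:
  k=0: a=2, p=2, q=1
  k=1: a=7, p=15, q=7
  k=2: a=1, p=17, q=8
  k=3: a=5, p=100, q=47

100/47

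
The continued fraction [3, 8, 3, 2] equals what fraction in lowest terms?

181/58

Using pₖ = aₖpₖ₋₁ + pₖ₋₂ and qₖ = aₖqₖ₋₁ + qₖ₋₂:
  k=0: a=3, p=3, q=1
  k=1: a=8, p=25, q=8
  k=2: a=3, p=78, q=25
  k=3: a=2, p=181, q=58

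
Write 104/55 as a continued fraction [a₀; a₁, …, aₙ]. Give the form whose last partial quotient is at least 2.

104 = 1×55 + 49
55 = 1×49 + 6
49 = 8×6 + 1
6 = 6×1 + 0  (stop)
So 104/55 = [1; 1, 8, 6].

[1; 1, 8, 6]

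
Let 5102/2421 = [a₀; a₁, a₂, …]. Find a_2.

5102 = 2·2421 + 260   →  a_0 = 2
2421 = 9·260 + 81   →  a_1 = 9
260 = 3·81 + 17   →  a_2 = 3

3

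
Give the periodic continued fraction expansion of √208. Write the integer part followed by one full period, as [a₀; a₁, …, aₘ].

[14; 2, 2, 1, 2, 2, 28]

a₀ = ⌊√208⌋ = 14.
With m₀=0, d₀=1 and mₖ₊₁ = dₖaₖ − mₖ, dₖ₊₁ = (n − mₖ₊₁²)/dₖ, aₖ₊₁ = ⌊(a₀+mₖ₊₁)/dₖ₊₁⌋:
  k=1: m=14, d=12, a=2
  k=2: m=10, d=9, a=2
  k=3: m=8, d=16, a=1
  k=4: m=8, d=9, a=2
  k=5: m=10, d=12, a=2
  k=6: m=14, d=1, a=28
d=1 and a=2a₀=28 at k=6, so the next step gives (m, d) = (14, 12) again — its k=1 value — and the period has length 6.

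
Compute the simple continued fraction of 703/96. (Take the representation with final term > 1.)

[7; 3, 10, 3]

703 = 7×96 + 31
96 = 3×31 + 3
31 = 10×3 + 1
3 = 3×1 + 0  (stop)
So 703/96 = [7; 3, 10, 3].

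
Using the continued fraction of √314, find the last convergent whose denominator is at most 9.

√314 = [17; 1, 2, 1, 1, 2, 1, 34, …] (period length 7).
Convergents:
  p_0/q_0 = 17/1
  p_1/q_1 = 18/1
  p_2/q_2 = 53/3
  p_3/q_3 = 71/4
  p_4/q_4 = 124/7
  p_5/q_5 = 319/18
q_4 = 7 ≤ 9 < 18 = q_5, so the answer is 124/7.

124/7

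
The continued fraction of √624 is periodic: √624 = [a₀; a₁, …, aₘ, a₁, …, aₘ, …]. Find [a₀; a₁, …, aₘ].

[24; 1, 48]

a₀ = ⌊√624⌋ = 24.
With m₀=0, d₀=1 and mₖ₊₁ = dₖaₖ − mₖ, dₖ₊₁ = (n − mₖ₊₁²)/dₖ, aₖ₊₁ = ⌊(a₀+mₖ₊₁)/dₖ₊₁⌋:
  k=1: m=24, d=48, a=1
  k=2: m=24, d=1, a=48
d=1 and a=2a₀=48 at k=2, so the next step gives (m, d) = (24, 48) again — its k=1 value — and the period has length 2.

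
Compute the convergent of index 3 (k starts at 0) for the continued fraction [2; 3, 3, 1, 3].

30/13

Using pₖ = aₖpₖ₋₁ + pₖ₋₂, qₖ = aₖqₖ₋₁ + qₖ₋₂ (with p₋₁=1, p₋₂=0, q₋₁=0, q₋₂=1):
  k=0: a=2, p=2, q=1
  k=1: a=3, p=7, q=3
  k=2: a=3, p=23, q=10
  k=3: a=1, p=30, q=13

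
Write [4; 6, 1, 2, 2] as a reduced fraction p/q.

Using pₖ = aₖpₖ₋₁ + pₖ₋₂ and qₖ = aₖqₖ₋₁ + qₖ₋₂:
  k=0: a=4, p=4, q=1
  k=1: a=6, p=25, q=6
  k=2: a=1, p=29, q=7
  k=3: a=2, p=83, q=20
  k=4: a=2, p=195, q=47

195/47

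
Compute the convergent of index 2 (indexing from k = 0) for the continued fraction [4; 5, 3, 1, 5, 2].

Using pₖ = aₖpₖ₋₁ + pₖ₋₂, qₖ = aₖqₖ₋₁ + qₖ₋₂ (with p₋₁=1, p₋₂=0, q₋₁=0, q₋₂=1):
  k=0: a=4, p=4, q=1
  k=1: a=5, p=21, q=5
  k=2: a=3, p=67, q=16

67/16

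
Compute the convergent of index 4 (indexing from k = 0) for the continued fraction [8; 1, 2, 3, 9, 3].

809/93

Using pₖ = aₖpₖ₋₁ + pₖ₋₂, qₖ = aₖqₖ₋₁ + qₖ₋₂ (with p₋₁=1, p₋₂=0, q₋₁=0, q₋₂=1):
  k=0: a=8, p=8, q=1
  k=1: a=1, p=9, q=1
  k=2: a=2, p=26, q=3
  k=3: a=3, p=87, q=10
  k=4: a=9, p=809, q=93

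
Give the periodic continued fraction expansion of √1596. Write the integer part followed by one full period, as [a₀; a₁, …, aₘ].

[39; 1, 18, 1, 78]

a₀ = ⌊√1596⌋ = 39.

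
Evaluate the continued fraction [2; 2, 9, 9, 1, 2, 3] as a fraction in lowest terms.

4609/1863

Fold from the inside: start with 3/1.
  2 + 1/3 = 7/3
  1 + 3/7 = 10/7
  9 + 7/10 = 97/10
  9 + 10/97 = 883/97
  2 + 97/883 = 1863/883
  2 + 883/1863 = 4609/1863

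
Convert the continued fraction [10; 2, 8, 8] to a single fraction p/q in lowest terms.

Using pₖ = aₖpₖ₋₁ + pₖ₋₂ and qₖ = aₖqₖ₋₁ + qₖ₋₂:
  k=0: a=10, p=10, q=1
  k=1: a=2, p=21, q=2
  k=2: a=8, p=178, q=17
  k=3: a=8, p=1445, q=138

1445/138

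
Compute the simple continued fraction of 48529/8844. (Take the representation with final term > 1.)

48529 = 5·8844 + 4309
8844 = 2·4309 + 226
4309 = 19·226 + 15
226 = 15·15 + 1
15 = 15·1 + 0  (stop)
So 48529/8844 = [5; 2, 19, 15, 15].

[5; 2, 19, 15, 15]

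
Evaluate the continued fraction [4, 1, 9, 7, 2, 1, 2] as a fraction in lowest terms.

Using pₖ = aₖpₖ₋₁ + pₖ₋₂ and qₖ = aₖqₖ₋₁ + qₖ₋₂:
  k=0: a=4, p=4, q=1
  k=1: a=1, p=5, q=1
  k=2: a=9, p=49, q=10
  k=3: a=7, p=348, q=71
  k=4: a=2, p=745, q=152
  k=5: a=1, p=1093, q=223
  k=6: a=2, p=2931, q=598

2931/598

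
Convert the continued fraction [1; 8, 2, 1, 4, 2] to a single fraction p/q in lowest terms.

Using pₖ = aₖpₖ₋₁ + pₖ₋₂ and qₖ = aₖqₖ₋₁ + qₖ₋₂:
  k=0: a=1, p=1, q=1
  k=1: a=8, p=9, q=8
  k=2: a=2, p=19, q=17
  k=3: a=1, p=28, q=25
  k=4: a=4, p=131, q=117
  k=5: a=2, p=290, q=259

290/259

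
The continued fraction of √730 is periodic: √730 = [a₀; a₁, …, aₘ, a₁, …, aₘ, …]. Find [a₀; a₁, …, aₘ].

[27; 54]

a₀ = ⌊√730⌋ = 27.
With m₀=0, d₀=1 and mₖ₊₁ = dₖaₖ − mₖ, dₖ₊₁ = (n − mₖ₊₁²)/dₖ, aₖ₊₁ = ⌊(a₀+mₖ₊₁)/dₖ₊₁⌋:
  k=1: m=27, d=1, a=54
d=1 and a=2a₀=54 at k=1, so the next step gives (m, d) = (27, 1) again — its k=1 value — and the period has length 1.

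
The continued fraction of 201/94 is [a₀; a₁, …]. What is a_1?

7

201 = 2·94 + 13   →  a_0 = 2
94 = 7·13 + 3   →  a_1 = 7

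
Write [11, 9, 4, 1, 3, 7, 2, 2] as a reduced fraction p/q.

74483/6705

Using pₖ = aₖpₖ₋₁ + pₖ₋₂ and qₖ = aₖqₖ₋₁ + qₖ₋₂:
  k=0: a=11, p=11, q=1
  k=1: a=9, p=100, q=9
  k=2: a=4, p=411, q=37
  k=3: a=1, p=511, q=46
  k=4: a=3, p=1944, q=175
  k=5: a=7, p=14119, q=1271
  k=6: a=2, p=30182, q=2717
  k=7: a=2, p=74483, q=6705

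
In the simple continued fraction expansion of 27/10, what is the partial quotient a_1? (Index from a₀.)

27 = 2·10 + 7   →  a_0 = 2
10 = 1·7 + 3   →  a_1 = 1

1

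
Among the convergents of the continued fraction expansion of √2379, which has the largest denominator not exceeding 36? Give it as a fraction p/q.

√2379 = [48; 1, 3, 2, 3, 1, 96, …] (period length 6).
Convergents:
  p_0/q_0 = 48/1
  p_1/q_1 = 49/1
  p_2/q_2 = 195/4
  p_3/q_3 = 439/9
  p_4/q_4 = 1512/31
  p_5/q_5 = 1951/40
q_4 = 31 ≤ 36 < 40 = q_5, so the answer is 1512/31.

1512/31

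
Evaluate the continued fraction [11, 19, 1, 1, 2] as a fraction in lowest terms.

1083/98

Using pₖ = aₖpₖ₋₁ + pₖ₋₂ and qₖ = aₖqₖ₋₁ + qₖ₋₂:
  k=0: a=11, p=11, q=1
  k=1: a=19, p=210, q=19
  k=2: a=1, p=221, q=20
  k=3: a=1, p=431, q=39
  k=4: a=2, p=1083, q=98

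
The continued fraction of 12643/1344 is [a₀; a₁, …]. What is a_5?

12643 = 9·1344 + 547   →  a_0 = 9
1344 = 2·547 + 250   →  a_1 = 2
547 = 2·250 + 47   →  a_2 = 2
250 = 5·47 + 15   →  a_3 = 5
47 = 3·15 + 2   →  a_4 = 3
15 = 7·2 + 1   →  a_5 = 7

7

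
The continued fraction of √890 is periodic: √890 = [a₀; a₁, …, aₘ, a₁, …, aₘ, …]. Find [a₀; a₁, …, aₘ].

[29; 1, 4, 1, 58]

a₀ = ⌊√890⌋ = 29.
With m₀=0, d₀=1 and mₖ₊₁ = dₖaₖ − mₖ, dₖ₊₁ = (n − mₖ₊₁²)/dₖ, aₖ₊₁ = ⌊(a₀+mₖ₊₁)/dₖ₊₁⌋:
  k=1: m=29, d=49, a=1
  k=2: m=20, d=10, a=4
  k=3: m=20, d=49, a=1
  k=4: m=29, d=1, a=58
d=1 and a=2a₀=58 at k=4, so the next step gives (m, d) = (29, 49) again — its k=1 value — and the period has length 4.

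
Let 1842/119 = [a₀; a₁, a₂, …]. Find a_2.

11

1842 = 15·119 + 57   →  a_0 = 15
119 = 2·57 + 5   →  a_1 = 2
57 = 11·5 + 2   →  a_2 = 11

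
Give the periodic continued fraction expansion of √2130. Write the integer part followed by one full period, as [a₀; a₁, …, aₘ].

a₀ = ⌊√2130⌋ = 46.
With m₀=0, d₀=1 and mₖ₊₁ = dₖaₖ − mₖ, dₖ₊₁ = (n − mₖ₊₁²)/dₖ, aₖ₊₁ = ⌊(a₀+mₖ₊₁)/dₖ₊₁⌋:
  k=1: m=46, d=14, a=6
  k=2: m=38, d=49, a=1
  k=3: m=11, d=41, a=1
  k=4: m=30, d=30, a=2
  k=5: m=30, d=41, a=1
  k=6: m=11, d=49, a=1
  k=7: m=38, d=14, a=6
  k=8: m=46, d=1, a=92
d=1 and a=2a₀=92 at k=8, so the next step gives (m, d) = (46, 14) again — its k=1 value — and the period has length 8.

[46; 6, 1, 1, 2, 1, 1, 6, 92]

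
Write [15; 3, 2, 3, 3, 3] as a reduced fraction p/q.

Using pₖ = aₖpₖ₋₁ + pₖ₋₂ and qₖ = aₖqₖ₋₁ + qₖ₋₂:
  k=0: a=15, p=15, q=1
  k=1: a=3, p=46, q=3
  k=2: a=2, p=107, q=7
  k=3: a=3, p=367, q=24
  k=4: a=3, p=1208, q=79
  k=5: a=3, p=3991, q=261

3991/261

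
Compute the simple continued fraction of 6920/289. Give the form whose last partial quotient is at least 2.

[23; 1, 17, 16]

6920 = 23*289 + 273
289 = 1*273 + 16
273 = 17*16 + 1
16 = 16*1 + 0  (stop)
So 6920/289 = [23; 1, 17, 16].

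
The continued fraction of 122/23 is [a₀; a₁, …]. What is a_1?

3

122 = 5·23 + 7   →  a_0 = 5
23 = 3·7 + 2   →  a_1 = 3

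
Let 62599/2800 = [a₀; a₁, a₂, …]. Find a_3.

62599 = 22·2800 + 999   →  a_0 = 22
2800 = 2·999 + 802   →  a_1 = 2
999 = 1·802 + 197   →  a_2 = 1
802 = 4·197 + 14   →  a_3 = 4

4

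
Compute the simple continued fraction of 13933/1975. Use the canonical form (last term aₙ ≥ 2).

13933 = 7×1975 + 108
1975 = 18×108 + 31
108 = 3×31 + 15
31 = 2×15 + 1
15 = 15×1 + 0  (stop)
So 13933/1975 = [7; 18, 3, 2, 15].

[7; 18, 3, 2, 15]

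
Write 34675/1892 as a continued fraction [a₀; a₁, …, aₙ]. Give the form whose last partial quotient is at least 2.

[18; 3, 17, 1, 2, 5, 2]

34675 = 18×1892 + 619
1892 = 3×619 + 35
619 = 17×35 + 24
35 = 1×24 + 11
24 = 2×11 + 2
11 = 5×2 + 1
2 = 2×1 + 0  (stop)
So 34675/1892 = [18; 3, 17, 1, 2, 5, 2].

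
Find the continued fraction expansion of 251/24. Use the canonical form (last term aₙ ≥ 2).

251 = 10×24 + 11
24 = 2×11 + 2
11 = 5×2 + 1
2 = 2×1 + 0  (stop)
So 251/24 = [10; 2, 5, 2].

[10; 2, 5, 2]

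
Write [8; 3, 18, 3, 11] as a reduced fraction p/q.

Using pₖ = aₖpₖ₋₁ + pₖ₋₂ and qₖ = aₖqₖ₋₁ + qₖ₋₂:
  k=0: a=8, p=8, q=1
  k=1: a=3, p=25, q=3
  k=2: a=18, p=458, q=55
  k=3: a=3, p=1399, q=168
  k=4: a=11, p=15847, q=1903

15847/1903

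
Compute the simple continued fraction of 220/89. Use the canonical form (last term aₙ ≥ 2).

[2; 2, 8, 2, 2]

220 = 2·89 + 42
89 = 2·42 + 5
42 = 8·5 + 2
5 = 2·2 + 1
2 = 2·1 + 0  (stop)
So 220/89 = [2; 2, 8, 2, 2].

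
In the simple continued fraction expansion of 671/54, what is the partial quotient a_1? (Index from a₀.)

671 = 12·54 + 23   →  a_0 = 12
54 = 2·23 + 8   →  a_1 = 2

2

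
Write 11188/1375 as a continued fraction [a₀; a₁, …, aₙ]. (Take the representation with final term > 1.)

11188 = 8×1375 + 188
1375 = 7×188 + 59
188 = 3×59 + 11
59 = 5×11 + 4
11 = 2×4 + 3
4 = 1×3 + 1
3 = 3×1 + 0  (stop)
So 11188/1375 = [8; 7, 3, 5, 2, 1, 3].

[8; 7, 3, 5, 2, 1, 3]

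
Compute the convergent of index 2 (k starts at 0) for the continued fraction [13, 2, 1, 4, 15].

Using pₖ = aₖpₖ₋₁ + pₖ₋₂, qₖ = aₖqₖ₋₁ + qₖ₋₂ (with p₋₁=1, p₋₂=0, q₋₁=0, q₋₂=1):
  k=0: a=13, p=13, q=1
  k=1: a=2, p=27, q=2
  k=2: a=1, p=40, q=3

40/3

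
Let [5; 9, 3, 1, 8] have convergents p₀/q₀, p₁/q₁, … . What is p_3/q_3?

Using pₖ = aₖpₖ₋₁ + pₖ₋₂, qₖ = aₖqₖ₋₁ + qₖ₋₂ (with p₋₁=1, p₋₂=0, q₋₁=0, q₋₂=1):
  k=0: a=5, p=5, q=1
  k=1: a=9, p=46, q=9
  k=2: a=3, p=143, q=28
  k=3: a=1, p=189, q=37

189/37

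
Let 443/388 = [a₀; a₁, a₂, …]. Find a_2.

18

443 = 1·388 + 55   →  a_0 = 1
388 = 7·55 + 3   →  a_1 = 7
55 = 18·3 + 1   →  a_2 = 18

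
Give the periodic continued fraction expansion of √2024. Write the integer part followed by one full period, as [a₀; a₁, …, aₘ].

[44; 1, 88]

a₀ = ⌊√2024⌋ = 44.
With m₀=0, d₀=1 and mₖ₊₁ = dₖaₖ − mₖ, dₖ₊₁ = (n − mₖ₊₁²)/dₖ, aₖ₊₁ = ⌊(a₀+mₖ₊₁)/dₖ₊₁⌋:
  k=1: m=44, d=88, a=1
  k=2: m=44, d=1, a=88
d=1 and a=2a₀=88 at k=2, so the next step gives (m, d) = (44, 88) again — its k=1 value — and the period has length 2.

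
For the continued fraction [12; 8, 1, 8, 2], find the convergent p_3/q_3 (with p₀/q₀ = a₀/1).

969/80

Using pₖ = aₖpₖ₋₁ + pₖ₋₂, qₖ = aₖqₖ₋₁ + qₖ₋₂ (with p₋₁=1, p₋₂=0, q₋₁=0, q₋₂=1):
  k=0: a=12, p=12, q=1
  k=1: a=8, p=97, q=8
  k=2: a=1, p=109, q=9
  k=3: a=8, p=969, q=80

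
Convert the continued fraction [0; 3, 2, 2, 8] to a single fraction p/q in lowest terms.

42/143

Using pₖ = aₖpₖ₋₁ + pₖ₋₂ and qₖ = aₖqₖ₋₁ + qₖ₋₂:
  k=0: a=0, p=0, q=1
  k=1: a=3, p=1, q=3
  k=2: a=2, p=2, q=7
  k=3: a=2, p=5, q=17
  k=4: a=8, p=42, q=143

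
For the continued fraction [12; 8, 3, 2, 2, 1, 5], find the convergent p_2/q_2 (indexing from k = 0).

303/25

Using pₖ = aₖpₖ₋₁ + pₖ₋₂, qₖ = aₖqₖ₋₁ + qₖ₋₂ (with p₋₁=1, p₋₂=0, q₋₁=0, q₋₂=1):
  k=0: a=12, p=12, q=1
  k=1: a=8, p=97, q=8
  k=2: a=3, p=303, q=25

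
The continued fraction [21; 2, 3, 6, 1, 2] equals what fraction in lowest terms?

Fold from the inside: start with 2/1.
  1 + 1/2 = 3/2
  6 + 2/3 = 20/3
  3 + 3/20 = 63/20
  2 + 20/63 = 146/63
  21 + 63/146 = 3129/146

3129/146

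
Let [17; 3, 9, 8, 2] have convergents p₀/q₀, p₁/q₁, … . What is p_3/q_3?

Using pₖ = aₖpₖ₋₁ + pₖ₋₂, qₖ = aₖqₖ₋₁ + qₖ₋₂ (with p₋₁=1, p₋₂=0, q₋₁=0, q₋₂=1):
  k=0: a=17, p=17, q=1
  k=1: a=3, p=52, q=3
  k=2: a=9, p=485, q=28
  k=3: a=8, p=3932, q=227

3932/227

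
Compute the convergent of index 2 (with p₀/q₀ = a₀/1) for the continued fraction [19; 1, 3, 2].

Using pₖ = aₖpₖ₋₁ + pₖ₋₂, qₖ = aₖqₖ₋₁ + qₖ₋₂ (with p₋₁=1, p₋₂=0, q₋₁=0, q₋₂=1):
  k=0: a=19, p=19, q=1
  k=1: a=1, p=20, q=1
  k=2: a=3, p=79, q=4

79/4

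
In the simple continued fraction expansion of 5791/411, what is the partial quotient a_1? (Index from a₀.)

5791 = 14·411 + 37   →  a_0 = 14
411 = 11·37 + 4   →  a_1 = 11

11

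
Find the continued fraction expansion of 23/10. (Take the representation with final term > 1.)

[2; 3, 3]

23 = 2×10 + 3
10 = 3×3 + 1
3 = 3×1 + 0  (stop)
So 23/10 = [2; 3, 3].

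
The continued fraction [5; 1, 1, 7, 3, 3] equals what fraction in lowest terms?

863/156

Fold from the inside: start with 3/1.
  3 + 1/3 = 10/3
  7 + 3/10 = 73/10
  1 + 10/73 = 83/73
  1 + 73/83 = 156/83
  5 + 83/156 = 863/156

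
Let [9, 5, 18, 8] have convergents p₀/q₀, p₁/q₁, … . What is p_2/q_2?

Using pₖ = aₖpₖ₋₁ + pₖ₋₂, qₖ = aₖqₖ₋₁ + qₖ₋₂ (with p₋₁=1, p₋₂=0, q₋₁=0, q₋₂=1):
  k=0: a=9, p=9, q=1
  k=1: a=5, p=46, q=5
  k=2: a=18, p=837, q=91

837/91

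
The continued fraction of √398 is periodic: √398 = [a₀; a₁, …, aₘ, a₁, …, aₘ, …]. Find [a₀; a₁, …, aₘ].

a₀ = ⌊√398⌋ = 19.
With m₀=0, d₀=1 and mₖ₊₁ = dₖaₖ − mₖ, dₖ₊₁ = (n − mₖ₊₁²)/dₖ, aₖ₊₁ = ⌊(a₀+mₖ₊₁)/dₖ₊₁⌋:
  k=1: m=19, d=37, a=1
  k=2: m=18, d=2, a=18
  k=3: m=18, d=37, a=1
  k=4: m=19, d=1, a=38
d=1 and a=2a₀=38 at k=4, so the next step gives (m, d) = (19, 37) again — its k=1 value — and the period has length 4.

[19; 1, 18, 1, 38]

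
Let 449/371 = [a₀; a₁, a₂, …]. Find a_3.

3

449 = 1·371 + 78   →  a_0 = 1
371 = 4·78 + 59   →  a_1 = 4
78 = 1·59 + 19   →  a_2 = 1
59 = 3·19 + 2   →  a_3 = 3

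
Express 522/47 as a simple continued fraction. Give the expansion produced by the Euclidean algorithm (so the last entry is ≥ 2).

[11; 9, 2, 2]

522 = 11×47 + 5
47 = 9×5 + 2
5 = 2×2 + 1
2 = 2×1 + 0  (stop)
So 522/47 = [11; 9, 2, 2].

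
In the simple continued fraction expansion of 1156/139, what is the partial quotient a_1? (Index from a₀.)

1156 = 8·139 + 44   →  a_0 = 8
139 = 3·44 + 7   →  a_1 = 3

3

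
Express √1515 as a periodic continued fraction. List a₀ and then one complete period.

[38; 1, 11, 1, 76]

a₀ = ⌊√1515⌋ = 38.
With m₀=0, d₀=1 and mₖ₊₁ = dₖaₖ − mₖ, dₖ₊₁ = (n − mₖ₊₁²)/dₖ, aₖ₊₁ = ⌊(a₀+mₖ₊₁)/dₖ₊₁⌋:
  k=1: m=38, d=71, a=1
  k=2: m=33, d=6, a=11
  k=3: m=33, d=71, a=1
  k=4: m=38, d=1, a=76
d=1 and a=2a₀=76 at k=4, so the next step gives (m, d) = (38, 71) again — its k=1 value — and the period has length 4.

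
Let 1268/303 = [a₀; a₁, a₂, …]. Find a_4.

1268 = 4·303 + 56   →  a_0 = 4
303 = 5·56 + 23   →  a_1 = 5
56 = 2·23 + 10   →  a_2 = 2
23 = 2·10 + 3   →  a_3 = 2
10 = 3·3 + 1   →  a_4 = 3

3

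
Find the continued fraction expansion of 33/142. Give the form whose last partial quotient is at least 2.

[0; 4, 3, 3, 3]

33 = 0*142 + 33
142 = 4*33 + 10
33 = 3*10 + 3
10 = 3*3 + 1
3 = 3*1 + 0  (stop)
So 33/142 = [0; 4, 3, 3, 3].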